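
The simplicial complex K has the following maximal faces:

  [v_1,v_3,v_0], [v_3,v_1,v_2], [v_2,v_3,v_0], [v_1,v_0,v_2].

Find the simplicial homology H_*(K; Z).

H_0 ≅ Z,  H_1 = 0,  H_2 ≅ Z.

We work with the vertex ordering v_0 < v_1 < v_2 < v_3. The simplices of K, each written with vertices in increasing order, are:

  0-simplices (4): [v_0], [v_1], [v_2], [v_3]
  1-simplices (6): [v_0,v_1], [v_0,v_2], [v_0,v_3], [v_1,v_2], [v_1,v_3], [v_2,v_3]
  2-simplices (4): [v_0,v_1,v_2], [v_0,v_1,v_3], [v_0,v_2,v_3], [v_1,v_2,v_3]

Hence C_0 ≅ Z^4, C_1 ≅ Z^6, C_2 ≅ Z^4.

The boundary map ∂_1: C_1 → C_0 sends each edge [p,q] (with p < q) to q − p. For instance
  ∂[v_1,v_2] = [v_2] − [v_1].
This gives a 4×6 integer matrix of rank 3; reducing to Smith normal form yields diagonal entries (1,1,1).

The boundary map ∂_2: C_2 → C_1 maps a triangle to the signed sum of its edges. For instance
  ∂[v_0,v_2,v_3] = [v_2,v_3] − [v_0,v_3] + [v_0,v_2],
  ∂[v_0,v_1,v_3] = [v_1,v_3] − [v_0,v_3] + [v_0,v_1].
As a 6×4 matrix over Z this has rank 3, with invariant factors (1,1,1).

Now H_k = ker ∂_k / im ∂_{k+1}, so:

  H_0: rank C_0 − rank ∂_1 = 4 − 3 = 1, and the invariant factors of ∂_1 are all 1, so H_0 = Z.
  H_1: rank ker ∂_1 − rank ∂_2 = (6 − 3) − 3 = 0, and the invariant factors of ∂_2 are all 1, so H_1 = 0.
  H_2: rank ker ∂_2 − rank ∂_3 = (4 − 3) − 0 = 1, and there is no ∂_3, so H_2 = Z.

(K is a triangulation of the 2-sphere S^2.)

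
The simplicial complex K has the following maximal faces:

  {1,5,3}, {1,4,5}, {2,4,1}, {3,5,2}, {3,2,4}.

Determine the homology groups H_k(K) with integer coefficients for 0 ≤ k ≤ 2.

H_0 = Z,  H_1 = Z,  H_2 = 0.

Take the total order 1 < 2 < 3 < 4 < 5 on the vertex set. Then K (dimension 2) consists of the simplices:

  0-simplices (5): [1], [2], [3], [4], [5]
  1-simplices (10): [1,2], [1,3], [1,4], [1,5], [2,3], [2,4], [2,5], [3,4], [3,5], [4,5]
  2-simplices (5): [1,2,4], [1,3,5], [1,4,5], [2,3,4], [2,3,5]

so the chain groups are C_0 ≅ Z^5, C_1 ≅ Z^10, C_2 ≅ Z^5.

∂_1: C_1 → C_0 maps an edge to its endpoints' difference, ∂[p,q] = q − p.
As a 5×10 matrix over Z this has rank 4, with invariant factors (1,1,1,1).

∂_2: C_2 → C_1 sends each 2-simplex [p,q,r] to [q,r] − [p,r] + [p,q]. For instance
  ∂[1,2,4] = [2,4] − [1,4] + [1,2],
  ∂[1,3,5] = [3,5] − [1,5] + [1,3].
The 10×5 boundary matrix has rank 5 and Smith normal form diag(1,1,1,1,1).

Computing H_k = (kernel of ∂_k) / (image of ∂_{k+1}):

  H_0: rank C_0 − rank ∂_1 = 5 − 4 = 1, and the invariant factors of ∂_1 are all 1, so H_0 = Z.
  H_1: rank ker ∂_1 − rank ∂_2 = (10 − 4) − 5 = 1, and the invariant factors of ∂_2 are all 1, so H_1 = Z.
  H_2: rank ker ∂_2 − rank ∂_3 = (5 − 5) − 0 = 0, and there is no ∂_3, so H_2 = 0.

(K is a triangulation of the Möbius band.)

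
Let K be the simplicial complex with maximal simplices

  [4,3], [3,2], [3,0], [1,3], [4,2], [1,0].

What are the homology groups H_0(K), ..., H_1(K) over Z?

Order the vertices as 0 < 1 < 2 < 3 < 4. Listing each simplex with vertices in this order, K has dimension 1 with simplices:

  0-simplices (5): [0], [1], [2], [3], [4]
  1-simplices (6): [0,1], [0,3], [1,3], [2,3], [2,4], [3,4]

giving chain groups C_0 ≅ Z^5, C_1 ≅ Z^6.

Boundary ∂_1: C_1 → C_0 maps an edge to its endpoints' difference, ∂[p,q] = q − p. For instance
  ∂[2,4] = [4] − [2].
As a 5×6 matrix over Z this has rank 4, with invariant factors (1,1,1,1).

Computing H_k = (kernel of ∂_k) / (image of ∂_{k+1}):

  H_0: rank C_0 − rank ∂_1 = 5 − 4 = 1, and the invariant factors of ∂_1 are all 1, so H_0 ≅ Z.
  H_1: rank ker ∂_1 − rank ∂_2 = (6 − 4) − 0 = 2, and there is no ∂_2, so H_1 ≅ Z^2.

As a check, the Euler characteristic is 5 − 6 = -1, which agrees with 1 − 2 = -1.
(K is a triangulation of a wedge of 2 circles.)

H_0 ≅ Z,  H_1 ≅ Z^2.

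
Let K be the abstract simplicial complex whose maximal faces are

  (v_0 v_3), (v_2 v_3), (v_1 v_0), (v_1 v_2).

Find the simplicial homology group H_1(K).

H_1 ≅ Z.

K has 4 vertices, 4 edges.
rank ∂_1 = 3, rank ∂_2 = 0 ⇒ b_1 = 4 − 3 − 0 = 1. So H_1 ≅ Z.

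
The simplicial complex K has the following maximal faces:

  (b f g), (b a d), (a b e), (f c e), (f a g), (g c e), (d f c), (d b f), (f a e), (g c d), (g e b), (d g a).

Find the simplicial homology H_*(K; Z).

Take the total order a < b < c < d < e < f < g on the vertex set. Then K (dimension 2) consists of the simplices:

  0-simplices (7): a, b, c, d, e, f, g
  1-simplices (18): ab, ad, ae, af, ag, bd, be, bf, bg, cd, ce, cf, cg, df, dg, ef, eg, fg
  2-simplices (12): abd, abe, adg, aef, afg, bdf, beg, bfg, cdf, cdg, cef, ceg

Hence C_0 ≅ Z^7, C_1 ≅ Z^18, C_2 ≅ Z^12.

∂_1: C_1 → C_0 is given by ∂[p,q] = [q] − [p].
The 7×18 boundary matrix has rank 6 and Smith normal form diag(1,1,1,1,1,1).

∂_2: C_2 → C_1 maps a triangle to the signed sum of its edges. For instance
  ∂cef = ef − cf + ce,
  ∂abe = be − ae + ab.
The 18×12 boundary matrix has rank 12 and Smith normal form diag(1,1,1,1,1,1,1,1,1,1,1,2).

Reading off H_k = ker ∂_k / im ∂_{k+1}:

  H_0: rank C_0 − rank ∂_1 = 7 − 6 = 1, and the invariant factors of ∂_1 are all 1, so H_0 ≅ Z.
  H_1: rank ker ∂_1 − rank ∂_2 = (18 − 6) − 12 = 0, and ∂_2 has invariant factor 2 > 1, so H_1 ≅ Z/2.
  H_2: rank ker ∂_2 − rank ∂_3 = (12 − 12) − 0 = 0, and there is no ∂_3, so H_2 ≅ 0.

(K is a triangulation of the real projective plane RP^2.)

H_0 = Z,  H_1 = Z/2,  H_2 = 0.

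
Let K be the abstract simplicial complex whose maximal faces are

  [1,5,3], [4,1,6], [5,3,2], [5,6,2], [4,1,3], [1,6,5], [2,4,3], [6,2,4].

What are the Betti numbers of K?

Take the total order 1 < 2 < 3 < 4 < 5 < 6 on the vertex set. Then K (dimension 2) consists of the simplices:

  0-simplices (6): [1], [2], [3], [4], [5], [6]
  1-simplices (12): [1,3], [1,4], [1,5], [1,6], [2,3], [2,4], [2,5], [2,6], [3,4], [3,5], [4,6], [5,6]
  2-simplices (8): [1,3,4], [1,3,5], [1,4,6], [1,5,6], [2,3,4], [2,3,5], [2,4,6], [2,5,6]

Hence C_0 ≅ Z^6, C_1 ≅ Z^12, C_2 ≅ Z^8.

The boundary map ∂_1: C_1 → C_0 sends each edge [p,q] (with p < q) to q − p. For instance
  ∂[1,6] = [6] − [1].
The 6×12 boundary matrix has rank 5 and Smith normal form diag(1,1,1,1,1).

Boundary ∂_2: C_2 → C_1 acts by ∂[p,q,r] = [q,r] − [p,r] + [p,q]. For instance
  ∂[1,3,4] = [3,4] − [1,4] + [1,3],
  ∂[1,3,5] = [3,5] − [1,5] + [1,3].
The 12×8 boundary matrix has rank 7 and Smith normal form diag(1,1,1,1,1,1,1).

Computing H_k = (kernel of ∂_k) / (image of ∂_{k+1}):

  H_0: rank C_0 − rank ∂_1 = 6 − 5 = 1, and the invariant factors of ∂_1 are all 1, so H_0 ≅ Z.
  H_1: rank ker ∂_1 − rank ∂_2 = (12 − 5) − 7 = 0, and the invariant factors of ∂_2 are all 1, so H_1 ≅ 0.
  H_2: rank ker ∂_2 − rank ∂_3 = (8 − 7) − 0 = 1, and there is no ∂_3, so H_2 ≅ Z.

Hence the Betti numbers are b_0 = 1, b_1 = 0, b_2 = 1.

b_0 = 1, b_1 = 0, b_2 = 1.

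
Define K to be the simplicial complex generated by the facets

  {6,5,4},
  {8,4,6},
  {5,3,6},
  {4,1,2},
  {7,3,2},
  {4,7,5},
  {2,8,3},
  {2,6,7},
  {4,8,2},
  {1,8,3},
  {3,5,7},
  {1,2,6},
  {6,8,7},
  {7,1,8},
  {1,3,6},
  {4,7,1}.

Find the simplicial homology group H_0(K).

H_0 = Z.

We work with the vertex ordering 1 < 2 < 3 < 4 < 5 < 6 < 7 < 8. The simplices of K, each written with vertices in increasing order, are:

  0-simplices (8): [1], [2], [3], [4], [5], [6], [7], [8]
  1-simplices (24): (24 of them)
  2-simplices (16): [1,2,4], [1,2,6], [1,3,6], [1,3,8], [1,4,7], [1,7,8], [2,3,7], [2,3,8], [2,4,8], [2,6,7], [3,5,6], [3,5,7], [4,5,6], [4,5,7], [4,6,8], [6,7,8]

giving chain groups C_0 ≅ Z^8, C_1 ≅ Z^24, C_2 ≅ Z^16.

Boundary ∂_1: C_1 → C_0 is given by ∂[p,q] = [q] − [p].
As a 8×24 matrix over Z this has rank 7, with invariant factors (1,1,1,1,1,1,1).

The boundary map ∂_2: C_2 → C_1 sends each 2-simplex [p,q,r] to [q,r] − [p,r] + [p,q]. For instance
  ∂[1,7,8] = [7,8] − [1,8] + [1,7],
  ∂[1,4,7] = [4,7] − [1,7] + [1,4].
The resulting 24×16 matrix has rank 15, and its Smith normal form has invariant factors (1,1,1,1,1,1,1,1,1,1,1,1,1,1,1).

Reading off H_k = ker ∂_k / im ∂_{k+1}:

  H_0: rank C_0 − rank ∂_1 = 8 − 7 = 1, and the invariant factors of ∂_1 are all 1, so H_0 = Z.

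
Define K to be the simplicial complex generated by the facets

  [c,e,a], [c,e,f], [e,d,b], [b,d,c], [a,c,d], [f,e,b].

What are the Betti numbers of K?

Fix the vertex order a < b < c < d < e < f and write every simplex with vertices in increasing order. Then dim K = 2 and the simplices of K are:

  0-simplices (6): a, b, c, d, e, f
  1-simplices (12): ac, ad, ae, bc, bd, be, bf, cd, ce, cf, de, ef
  2-simplices (6): acd, ace, bcd, bde, bef, cef

giving chain groups C_0 ≅ Z^6, C_1 ≅ Z^12, C_2 ≅ Z^6.

∂_1: C_1 → C_0 sends each edge [p,q] (with p < q) to q − p.
The 6×12 boundary matrix has rank 5 and Smith normal form diag(1,1,1,1,1).

∂_2: C_2 → C_1 sends each 2-simplex [p,q,r] to [q,r] − [p,r] + [p,q]. For instance
  ∂bef = ef − bf + be,
  ∂ace = ce − ae + ac.
The resulting 12×6 matrix has rank 6, and its Smith normal form has invariant factors (1,1,1,1,1,1).

Computing H_k = (kernel of ∂_k) / (image of ∂_{k+1}):

  H_0: rank C_0 − rank ∂_1 = 6 − 5 = 1, and the invariant factors of ∂_1 are all 1, so H_0 ≅ Z.
  H_1: rank ker ∂_1 − rank ∂_2 = (12 − 5) − 6 = 1, and the invariant factors of ∂_2 are all 1, so H_1 ≅ Z.
  H_2: rank ker ∂_2 − rank ∂_3 = (6 − 6) − 0 = 0, and there is no ∂_3, so H_2 ≅ 0.

As a check, the Euler characteristic is 6 − 12 + 6 = 0, which agrees with 1 − 1 + 0 = 0.

Hence the Betti numbers are b_0 = 1, b_1 = 1, b_2 = 0.

b_0 = 1, b_1 = 1, b_2 = 0.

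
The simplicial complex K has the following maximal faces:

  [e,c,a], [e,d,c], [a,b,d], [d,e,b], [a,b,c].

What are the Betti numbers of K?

b_0 = 1, b_1 = 1, b_2 = 0.

Fix the vertex order a < b < c < d < e and write every simplex with vertices in increasing order. Then dim K = 2 and the simplices of K are:

  0-simplices (5): a, b, c, d, e
  1-simplices (10): ab, ac, ad, ae, bc, bd, be, cd, ce, de
  2-simplices (5): abc, abd, ace, bde, cde

so the chain groups are C_0 ≅ Z^5, C_1 ≅ Z^10, C_2 ≅ Z^5.

The boundary map ∂_1: C_1 → C_0 maps an edge to its endpoints' difference, ∂[p,q] = q − p. For instance
  ∂ae = e − a.
This gives a 5×10 integer matrix of rank 4; reducing to Smith normal form yields diagonal entries (1,1,1,1).

Boundary ∂_2: C_2 → C_1 sends each 2-simplex [p,q,r] to [q,r] − [p,r] + [p,q]. For instance
  ∂abd = bd − ad + ab,
  ∂cde = de − ce + cd.
The 10×5 boundary matrix has rank 5 and Smith normal form diag(1,1,1,1,1).

From H_k ≅ ker(∂_k) / im(∂_{k+1}) we obtain:

  H_0: rank C_0 − rank ∂_1 = 5 − 4 = 1, and the invariant factors of ∂_1 are all 1, so H_0 ≅ Z.
  H_1: rank ker ∂_1 − rank ∂_2 = (10 − 4) − 5 = 1, and the invariant factors of ∂_2 are all 1, so H_1 ≅ Z.
  H_2: rank ker ∂_2 − rank ∂_3 = (5 − 5) − 0 = 0, and there is no ∂_3, so H_2 ≅ 0.

(K is a triangulation of the Möbius band.)

Hence the Betti numbers are b_0 = 1, b_1 = 1, b_2 = 0.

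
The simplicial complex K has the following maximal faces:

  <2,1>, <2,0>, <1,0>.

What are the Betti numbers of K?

Order the vertices as 0 < 1 < 2. Listing each simplex with vertices in this order, K has dimension 1 with simplices:

  0-simplices (3): [0], [1], [2]
  1-simplices (3): [0,1], [0,2], [1,2]

Hence C_0 ≅ Z^3, C_1 ≅ Z^3.

Boundary ∂_1: C_1 → C_0 sends each edge [p,q] (with p < q) to q − p. For instance
  ∂[0,1] = [1] − [0].
The 3×3 boundary matrix has rank 2 and Smith normal form diag(1,1).

Computing H_k = (kernel of ∂_k) / (image of ∂_{k+1}):

  H_0: rank C_0 − rank ∂_1 = 3 − 2 = 1, and the invariant factors of ∂_1 are all 1, so H_0 = Z.
  H_1: rank ker ∂_1 − rank ∂_2 = (3 − 2) − 0 = 1, and there is no ∂_2, so H_1 = Z.

Hence the Betti numbers are b_0 = 1, b_1 = 1.

b_0 = 1, b_1 = 1.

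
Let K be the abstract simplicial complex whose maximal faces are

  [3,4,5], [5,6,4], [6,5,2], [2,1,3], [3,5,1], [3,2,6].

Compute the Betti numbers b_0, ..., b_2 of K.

b_0 = 1, b_1 = 1, b_2 = 0.

We work with the vertex ordering 1 < 2 < 3 < 4 < 5 < 6. The simplices of K, each written with vertices in increasing order, are:

  0-simplices (6): [1], [2], [3], [4], [5], [6]
  1-simplices (12): [1,2], [1,3], [1,5], [2,3], [2,5], [2,6], [3,4], [3,5], [3,6], [4,5], [4,6], [5,6]
  2-simplices (6): [1,2,3], [1,3,5], [2,3,6], [2,5,6], [3,4,5], [4,5,6]

so the chain groups are C_0 ≅ Z^6, C_1 ≅ Z^12, C_2 ≅ Z^6.

The boundary map ∂_1: C_1 → C_0 is given by ∂[p,q] = [q] − [p].
The 6×12 boundary matrix has rank 5 and Smith normal form diag(1,1,1,1,1).

∂_2: C_2 → C_1 maps a triangle to the signed sum of its edges. For instance
  ∂[2,3,6] = [3,6] − [2,6] + [2,3],
  ∂[1,3,5] = [3,5] − [1,5] + [1,3].
The resulting 12×6 matrix has rank 6, and its Smith normal form has invariant factors (1,1,1,1,1,1).

Reading off H_k = ker ∂_k / im ∂_{k+1}:

  H_0: rank C_0 − rank ∂_1 = 6 − 5 = 1, and the invariant factors of ∂_1 are all 1, so H_0 = Z.
  H_1: rank ker ∂_1 − rank ∂_2 = (12 − 5) − 6 = 1, and the invariant factors of ∂_2 are all 1, so H_1 = Z.
  H_2: rank ker ∂_2 − rank ∂_3 = (6 − 6) − 0 = 0, and there is no ∂_3, so H_2 = 0.

As a check, the Euler characteristic is 6 − 12 + 6 = 0, which agrees with 1 − 1 + 0 = 0.

Hence the Betti numbers are b_0 = 1, b_1 = 1, b_2 = 0.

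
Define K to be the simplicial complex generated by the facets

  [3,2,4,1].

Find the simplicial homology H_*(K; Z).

We work with the vertex ordering 1 < 2 < 3 < 4. The simplices of K, each written with vertices in increasing order, are:

  0-simplices (4): [1], [2], [3], [4]
  1-simplices (6): [1,2], [1,3], [1,4], [2,3], [2,4], [3,4]
  2-simplices (4): [1,2,3], [1,2,4], [1,3,4], [2,3,4]
  3-simplices (1): [1,2,3,4]

Hence C_0 ≅ Z^4, C_1 ≅ Z^6, C_2 ≅ Z^4, C_3 ≅ Z^1.

Boundary ∂_1: C_1 → C_0 sends each edge [p,q] (with p < q) to q − p.
As a 4×6 matrix over Z this has rank 3, with invariant factors (1,1,1).

The boundary map ∂_2: C_2 → C_1 acts by ∂[p,q,r] = [q,r] − [p,r] + [p,q]. For instance
  ∂[2,3,4] = [3,4] − [2,4] + [2,3],
  ∂[1,3,4] = [3,4] − [1,4] + [1,3].
As a 6×4 matrix over Z this has rank 3, with invariant factors (1,1,1).

Boundary ∂_3: C_3 → C_2 sends each 3-simplex σ to the alternating sum Σ_i (−1)^i (σ with its i-th vertex removed). For instance
  ∂[1,2,3,4] = [2,3,4] − [1,3,4] + [1,2,4] − [1,2,3].
This gives a 4×1 integer matrix of rank 1; reducing to Smith normal form yields diagonal entries (1).

Reading off H_k = ker ∂_k / im ∂_{k+1}:

  H_0: rank C_0 − rank ∂_1 = 4 − 3 = 1, and the invariant factors of ∂_1 are all 1, so H_0 ≅ Z.
  H_1: rank ker ∂_1 − rank ∂_2 = (6 − 3) − 3 = 0, and the invariant factors of ∂_2 are all 1, so H_1 ≅ 0.
  H_2: rank ker ∂_2 − rank ∂_3 = (4 − 3) − 1 = 0, and the invariant factors of ∂_3 are all 1, so H_2 ≅ 0.
  H_3: rank ker ∂_3 − rank ∂_4 = (1 − 1) − 0 = 0, and there is no ∂_4, so H_3 ≅ 0.

As a check, the Euler characteristic is 4 − 6 + 4 − 1 = 1, which agrees with 1 − 0 + 0 − 0 = 1.
(K is a triangulation of the 3-simplex.)

H_0 ≅ Z,  H_1 = 0,  H_2 = 0,  H_3 = 0.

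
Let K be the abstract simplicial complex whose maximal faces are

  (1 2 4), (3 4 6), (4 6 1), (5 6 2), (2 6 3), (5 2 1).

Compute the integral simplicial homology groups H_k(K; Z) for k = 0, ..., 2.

K has 6 vertices, 12 edges, 6 triangles.
rank ∂_0 = 0, rank ∂_1 = 5 ⇒ b_0 = 6 − 0 − 5 = 1; all invariant factors of ∂_1 are 1 so no torsion. So H_0 ≅ Z.
rank ∂_1 = 5, rank ∂_2 = 6 ⇒ b_1 = 12 − 5 − 6 = 1; all invariant factors of ∂_2 are 1 so no torsion. So H_1 ≅ Z.
rank ∂_2 = 6, rank ∂_3 = 0 ⇒ b_2 = 6 − 6 − 0 = 0. So H_2 ≅ 0.

H_0 = Z,  H_1 = Z,  H_2 = 0.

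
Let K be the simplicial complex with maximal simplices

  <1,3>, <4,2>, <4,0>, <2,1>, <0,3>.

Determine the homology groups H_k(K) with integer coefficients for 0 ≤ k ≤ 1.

Order the vertices as 0 < 1 < 2 < 3 < 4. Listing each simplex with vertices in this order, K has dimension 1 with simplices:

  0-simplices (5): [0], [1], [2], [3], [4]
  1-simplices (5): [0,3], [0,4], [1,2], [1,3], [2,4]

so the chain groups are C_0 ≅ Z^5, C_1 ≅ Z^5.

The boundary map ∂_1: C_1 → C_0 is given by ∂[p,q] = [q] − [p]. For instance
  ∂[0,4] = [4] − [0].
This gives a 5×5 integer matrix of rank 4; reducing to Smith normal form yields diagonal entries (1,1,1,1).

Computing H_k = (kernel of ∂_k) / (image of ∂_{k+1}):

  H_0: rank C_0 − rank ∂_1 = 5 − 4 = 1, and the invariant factors of ∂_1 are all 1, so H_0 = Z.
  H_1: rank ker ∂_1 − rank ∂_2 = (5 − 4) − 0 = 1, and there is no ∂_2, so H_1 = Z.

H_0 = Z,  H_1 = Z.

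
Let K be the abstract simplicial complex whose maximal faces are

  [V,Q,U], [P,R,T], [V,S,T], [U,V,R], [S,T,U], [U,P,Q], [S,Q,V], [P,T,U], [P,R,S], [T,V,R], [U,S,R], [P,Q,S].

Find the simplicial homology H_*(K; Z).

H_0 = Z,  H_1 = Z_2,  H_2 = 0.

Take the total order P < Q < R < S < T < U < V on the vertex set. Then K (dimension 2) consists of the simplices:

  0-simplices (7): P, Q, R, S, T, U, V
  1-simplices (18): PQ, PR, PS, PT, PU, QS, QU, QV, RS, RT, RU, RV, ST, SU, SV, TU, TV, UV
  2-simplices (12): PQS, PQU, PRS, PRT, PTU, QSV, QUV, RSU, RTV, RUV, STU, STV

giving chain groups C_0 ≅ Z^7, C_1 ≅ Z^18, C_2 ≅ Z^12.

Boundary ∂_1: C_1 → C_0 is given by ∂[p,q] = [q] − [p].
As a 7×18 matrix over Z this has rank 6, with invariant factors (1,1,1,1,1,1).

∂_2: C_2 → C_1 acts by ∂[p,q,r] = [q,r] − [p,r] + [p,q]. For instance
  ∂RSU = SU − RU + RS,
  ∂PRT = RT − PT + PR.
As a 18×12 matrix over Z this has rank 12, with invariant factors (1,1,1,1,1,1,1,1,1,1,1,2).

Now H_k = ker ∂_k / im ∂_{k+1}, so:

  H_0: rank C_0 − rank ∂_1 = 7 − 6 = 1, and the invariant factors of ∂_1 are all 1, so H_0 = Z.
  H_1: rank ker ∂_1 − rank ∂_2 = (18 − 6) − 12 = 0, and ∂_2 has invariant factor 2 > 1, so H_1 = Z_2.
  H_2: rank ker ∂_2 − rank ∂_3 = (12 − 12) − 0 = 0, and there is no ∂_3, so H_2 = 0.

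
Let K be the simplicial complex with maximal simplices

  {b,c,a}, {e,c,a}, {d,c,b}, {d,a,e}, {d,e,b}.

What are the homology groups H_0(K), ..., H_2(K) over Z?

H_0 ≅ Z,  H_1 ≅ Z,  H_2 = 0.

We work with the vertex ordering a < b < c < d < e. The simplices of K, each written with vertices in increasing order, are:

  0-simplices (5): a, b, c, d, e
  1-simplices (10): ab, ac, ad, ae, bc, bd, be, cd, ce, de
  2-simplices (5): abc, ace, ade, bcd, bde

so the chain groups are C_0 ≅ Z^5, C_1 ≅ Z^10, C_2 ≅ Z^5.

∂_1: C_1 → C_0 is given by ∂[p,q] = [q] − [p].
As a 5×10 matrix over Z this has rank 4, with invariant factors (1,1,1,1).

∂_2: C_2 → C_1 maps a triangle to the signed sum of its edges. For instance
  ∂bcd = cd − bd + bc,
  ∂abc = bc − ac + ab.
The 10×5 boundary matrix has rank 5 and Smith normal form diag(1,1,1,1,1).

Reading off H_k = ker ∂_k / im ∂_{k+1}:

  H_0: rank C_0 − rank ∂_1 = 5 − 4 = 1, and the invariant factors of ∂_1 are all 1, so H_0 ≅ Z.
  H_1: rank ker ∂_1 − rank ∂_2 = (10 − 4) − 5 = 1, and the invariant factors of ∂_2 are all 1, so H_1 ≅ Z.
  H_2: rank ker ∂_2 − rank ∂_3 = (5 − 5) − 0 = 0, and there is no ∂_3, so H_2 ≅ 0.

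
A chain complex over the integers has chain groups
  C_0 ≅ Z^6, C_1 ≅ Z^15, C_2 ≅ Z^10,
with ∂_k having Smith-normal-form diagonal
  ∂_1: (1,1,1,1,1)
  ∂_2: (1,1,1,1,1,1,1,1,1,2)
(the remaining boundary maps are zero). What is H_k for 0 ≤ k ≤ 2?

H_0: b_0 = 6 − 0 − 5 = 1; torsion from ∂_1 factors > 1: none. So H_0 ≅ Z.
H_1: b_1 = 15 − 5 − 10 = 0; torsion from ∂_2 factors > 1: [2]. So H_1 ≅ Z/2.
H_2: b_2 = 10 − 10 − 0 = 0; torsion from ∂_3 factors > 1: none. So H_2 ≅ 0.

H_0 ≅ Z,  H_1 ≅ Z/2,  H_2 = 0.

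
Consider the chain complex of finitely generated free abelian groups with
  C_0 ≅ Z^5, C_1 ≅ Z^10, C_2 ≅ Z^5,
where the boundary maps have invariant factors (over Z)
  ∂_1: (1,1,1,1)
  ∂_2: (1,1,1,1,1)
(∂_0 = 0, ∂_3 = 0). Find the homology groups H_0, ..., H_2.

H_0 ≅ Z,  H_1 ≅ Z,  H_2 = 0.

H_0: b_0 = 5 − 0 − 4 = 1; torsion from ∂_1 factors > 1: none. So H_0 ≅ Z.
H_1: b_1 = 10 − 4 − 5 = 1; torsion from ∂_2 factors > 1: none. So H_1 ≅ Z.
H_2: b_2 = 5 − 5 − 0 = 0; torsion from ∂_3 factors > 1: none. So H_2 ≅ 0.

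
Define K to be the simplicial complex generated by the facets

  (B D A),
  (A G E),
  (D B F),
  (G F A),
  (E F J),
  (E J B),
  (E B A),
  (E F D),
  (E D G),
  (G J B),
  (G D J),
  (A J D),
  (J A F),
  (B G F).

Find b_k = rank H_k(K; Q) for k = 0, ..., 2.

Take the total order A < B < D < E < F < G < J on the vertex set. Then K (dimension 2) consists of the simplices:

  0-simplices (7): A, B, D, E, F, G, J
  1-simplices (21): AB, AD, AE, AF, AG, AJ, BD, BE, BF, BG, BJ, DE, DF, DG, DJ, EF, EG, EJ, FG, FJ, GJ
  2-simplices (14): ABD, ABE, ADJ, AEG, AFG, AFJ, BDF, BEJ, BFG, BGJ, DEF, DEG, DGJ, EFJ

giving chain groups C_0 ≅ Z^7, C_1 ≅ Z^21, C_2 ≅ Z^14.

Boundary ∂_1: C_1 → C_0 is given by ∂[p,q] = [q] − [p].
The resulting 7×21 matrix has rank 6, and its Smith normal form has invariant factors (1,1,1,1,1,1).

The boundary map ∂_2: C_2 → C_1 maps a triangle to the signed sum of its edges. For instance
  ∂AEG = EG − AG + AE,
  ∂BFG = FG − BG + BF.
The 21×14 boundary matrix has rank 13 and Smith normal form diag(1,1,1,1,1,1,1,1,1,1,1,1,1).

Reading off H_k = ker ∂_k / im ∂_{k+1}:

  H_0: rank C_0 − rank ∂_1 = 7 − 6 = 1, and the invariant factors of ∂_1 are all 1, so H_0 = Z.
  H_1: rank ker ∂_1 − rank ∂_2 = (21 − 6) − 13 = 2, and the invariant factors of ∂_2 are all 1, so H_1 = Z^2.
  H_2: rank ker ∂_2 − rank ∂_3 = (14 − 13) − 0 = 1, and there is no ∂_3, so H_2 = Z.

As a check, the Euler characteristic is 7 − 21 + 14 = 0, which agrees with 1 − 2 + 1 = 0.
(K is a triangulation of the torus T^2.)

Hence the Betti numbers are b_0 = 1, b_1 = 2, b_2 = 1.

b_0 = 1, b_1 = 2, b_2 = 1.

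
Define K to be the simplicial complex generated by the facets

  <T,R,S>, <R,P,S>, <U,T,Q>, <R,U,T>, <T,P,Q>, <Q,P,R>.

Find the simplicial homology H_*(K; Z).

Order the vertices as P < Q < R < S < T < U. Listing each simplex with vertices in this order, K has dimension 2 with simplices:

  0-simplices (6): P, Q, R, S, T, U
  1-simplices (12): PQ, PR, PS, PT, QR, QT, QU, RS, RT, RU, ST, TU
  2-simplices (6): PQR, PQT, PRS, QTU, RST, RTU

giving chain groups C_0 ≅ Z^6, C_1 ≅ Z^12, C_2 ≅ Z^6.

The boundary map ∂_1: C_1 → C_0 sends each edge [p,q] (with p < q) to q − p.
As a 6×12 matrix over Z this has rank 5, with invariant factors (1,1,1,1,1).

The boundary map ∂_2: C_2 → C_1 maps a triangle to the signed sum of its edges. For instance
  ∂RST = ST − RT + RS,
  ∂PQR = QR − PR + PQ.
This gives a 12×6 integer matrix of rank 6; reducing to Smith normal form yields diagonal entries (1,1,1,1,1,1).

From H_k ≅ ker(∂_k) / im(∂_{k+1}) we obtain:

  H_0: rank C_0 − rank ∂_1 = 6 − 5 = 1, and the invariant factors of ∂_1 are all 1, so H_0 = Z.
  H_1: rank ker ∂_1 − rank ∂_2 = (12 − 5) − 6 = 1, and the invariant factors of ∂_2 are all 1, so H_1 = Z.
  H_2: rank ker ∂_2 − rank ∂_3 = (6 − 6) − 0 = 0, and there is no ∂_3, so H_2 = 0.

As a check, the Euler characteristic is 6 − 12 + 6 = 0, which agrees with 1 − 1 + 0 = 0.

H_0 = Z,  H_1 = Z,  H_2 = 0.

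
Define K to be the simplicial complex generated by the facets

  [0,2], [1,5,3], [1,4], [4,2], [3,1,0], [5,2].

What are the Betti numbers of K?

b_0 = 1, b_1 = 2, b_2 = 0.

We work with the vertex ordering 0 < 1 < 2 < 3 < 4 < 5. The simplices of K, each written with vertices in increasing order, are:

  0-simplices (6): [0], [1], [2], [3], [4], [5]
  1-simplices (9): [0,1], [0,2], [0,3], [1,3], [1,4], [1,5], [2,4], [2,5], [3,5]
  2-simplices (2): [0,1,3], [1,3,5]

so the chain groups are C_0 ≅ Z^6, C_1 ≅ Z^9, C_2 ≅ Z^2.

Boundary ∂_1: C_1 → C_0 sends each edge [p,q] (with p < q) to q − p. For instance
  ∂[1,3] = [3] − [1].
The 6×9 boundary matrix has rank 5 and Smith normal form diag(1,1,1,1,1).

The boundary map ∂_2: C_2 → C_1 acts by ∂[p,q,r] = [q,r] − [p,r] + [p,q]. For instance
  ∂[1,3,5] = [3,5] − [1,5] + [1,3],
  ∂[0,1,3] = [1,3] − [0,3] + [0,1].
This gives a 9×2 integer matrix of rank 2; reducing to Smith normal form yields diagonal entries (1,1).

From H_k ≅ ker(∂_k) / im(∂_{k+1}) we obtain:

  H_0: rank C_0 − rank ∂_1 = 6 − 5 = 1, and the invariant factors of ∂_1 are all 1, so H_0 ≅ Z.
  H_1: rank ker ∂_1 − rank ∂_2 = (9 − 5) − 2 = 2, and the invariant factors of ∂_2 are all 1, so H_1 ≅ Z^2.
  H_2: rank ker ∂_2 − rank ∂_3 = (2 − 2) − 0 = 0, and there is no ∂_3, so H_2 ≅ 0.

Hence the Betti numbers are b_0 = 1, b_1 = 2, b_2 = 0.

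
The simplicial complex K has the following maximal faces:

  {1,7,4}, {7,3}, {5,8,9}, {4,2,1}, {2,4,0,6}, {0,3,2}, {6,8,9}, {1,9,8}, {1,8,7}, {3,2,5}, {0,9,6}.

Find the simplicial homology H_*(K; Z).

We work with the vertex ordering 0 < 1 < 2 < 3 < 4 < 5 < 6 < 7 < 8 < 9. The simplices of K, each written with vertices in increasing order, are:

  0-simplices (10): [0], [1], [2], [3], [4], [5], [6], [7], [8], [9]
  1-simplices (24): (24 of them)
  2-simplices (13): [0,2,3], [0,2,4], [0,2,6], [0,4,6], [0,6,9], [1,2,4], [1,4,7], [1,7,8], [1,8,9], [2,3,5], [2,4,6], [5,8,9], [6,8,9]
  3-simplices (1): [0,2,4,6]

so the chain groups are C_0 ≅ Z^10, C_1 ≅ Z^24, C_2 ≅ Z^13, C_3 ≅ Z^1.

∂_1: C_1 → C_0 maps an edge to its endpoints' difference, ∂[p,q] = q − p.
As a 10×24 matrix over Z this has rank 9, with invariant factors (1,1,1,1,1,1,1,1,1).

∂_2: C_2 → C_1 maps a triangle to the signed sum of its edges. For instance
  ∂[1,8,9] = [8,9] − [1,9] + [1,8],
  ∂[1,2,4] = [2,4] − [1,4] + [1,2].
The resulting 24×13 matrix has rank 12, and its Smith normal form has invariant factors (1,1,1,1,1,1,1,1,1,1,1,1).

The boundary map ∂_3: C_3 → C_2 sends each 3-simplex σ to the alternating sum Σ_i (−1)^i (σ with its i-th vertex removed). For instance
  ∂[0,2,4,6] = [2,4,6] − [0,4,6] + [0,2,6] − [0,2,4].
This gives a 13×1 integer matrix of rank 1; reducing to Smith normal form yields diagonal entries (1).

Computing H_k = (kernel of ∂_k) / (image of ∂_{k+1}):

  H_0: rank C_0 − rank ∂_1 = 10 − 9 = 1, and the invariant factors of ∂_1 are all 1, so H_0 ≅ Z.
  H_1: rank ker ∂_1 − rank ∂_2 = (24 − 9) − 12 = 3, and the invariant factors of ∂_2 are all 1, so H_1 ≅ Z^3.
  H_2: rank ker ∂_2 − rank ∂_3 = (13 − 12) − 1 = 0, and the invariant factors of ∂_3 are all 1, so H_2 ≅ 0.
  H_3: rank ker ∂_3 − rank ∂_4 = (1 − 1) − 0 = 0, and there is no ∂_4, so H_3 ≅ 0.

H_0 = Z,  H_1 = Z^3,  H_2 = 0,  H_3 = 0.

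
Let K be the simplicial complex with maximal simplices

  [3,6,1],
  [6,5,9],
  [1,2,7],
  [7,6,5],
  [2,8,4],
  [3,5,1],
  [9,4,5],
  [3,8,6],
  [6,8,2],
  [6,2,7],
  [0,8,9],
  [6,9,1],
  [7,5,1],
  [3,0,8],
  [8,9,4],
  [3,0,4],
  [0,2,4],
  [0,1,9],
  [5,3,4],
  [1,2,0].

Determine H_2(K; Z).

H_2 ≅ 0.

Order the vertices as 0 < 1 < 2 < 3 < 4 < 5 < 6 < 7 < 8 < 9. Listing each simplex with vertices in this order, K has dimension 2 with simplices:

  0-simplices (10): [0], [1], [2], [3], [4], [5], [6], [7], [8], [9]
  1-simplices (30): (30 of them)
  2-simplices (20): (20 of them)

Hence C_0 ≅ Z^10, C_1 ≅ Z^30, C_2 ≅ Z^20.

∂_1: C_1 → C_0 maps an edge to its endpoints' difference, ∂[p,q] = q − p. For instance
  ∂[3,5] = [5] − [3].
The resulting 10×30 matrix has rank 9, and its Smith normal form has invariant factors (1,1,1,1,1,1,1,1,1).

The boundary map ∂_2: C_2 → C_1 acts by ∂[p,q,r] = [q,r] − [p,r] + [p,q]. For instance
  ∂[0,8,9] = [8,9] − [0,9] + [0,8],
  ∂[3,6,8] = [6,8] − [3,8] + [3,6].
This gives a 30×20 integer matrix of rank 20; reducing to Smith normal form yields diagonal entries (1,1,1,1,1,1,1,1,1,1,1,1,1,1,1,1,1,1,1,2).

Reading off H_k = ker ∂_k / im ∂_{k+1}:

  H_2: rank ker ∂_2 − rank ∂_3 = (20 − 20) − 0 = 0, and there is no ∂_3, so H_2 = 0.

(K is a triangulation of the Klein bottle.)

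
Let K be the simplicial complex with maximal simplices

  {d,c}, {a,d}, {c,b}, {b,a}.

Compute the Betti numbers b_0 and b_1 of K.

We work with the vertex ordering a < b < c < d. The simplices of K, each written with vertices in increasing order, are:

  0-simplices (4): a, b, c, d
  1-simplices (4): ab, ad, bc, cd

Hence C_0 ≅ Z^4, C_1 ≅ Z^4.

∂_1: C_1 → C_0 maps an edge to its endpoints' difference, ∂[p,q] = q − p.
The resulting 4×4 matrix has rank 3, and its Smith normal form has invariant factors (1,1,1).

Reading off H_k = ker ∂_k / im ∂_{k+1}:

  H_0: rank C_0 − rank ∂_1 = 4 − 3 = 1, and the invariant factors of ∂_1 are all 1, so H_0 ≅ Z.
  H_1: rank ker ∂_1 − rank ∂_2 = (4 − 3) − 0 = 1, and there is no ∂_2, so H_1 ≅ Z.

As a check, the Euler characteristic is 4 − 4 = 0, which agrees with 1 − 1 = 0.
(K is a triangulation of the circle S^1.)

Hence the Betti numbers are b_0 = 1, b_1 = 1.

b_0 = 1, b_1 = 1.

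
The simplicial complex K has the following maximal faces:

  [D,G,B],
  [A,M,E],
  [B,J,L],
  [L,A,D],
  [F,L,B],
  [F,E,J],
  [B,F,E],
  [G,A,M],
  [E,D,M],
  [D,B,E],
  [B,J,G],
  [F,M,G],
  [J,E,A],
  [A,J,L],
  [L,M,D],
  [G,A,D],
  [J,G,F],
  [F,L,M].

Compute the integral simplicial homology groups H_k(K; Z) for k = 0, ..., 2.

Take the total order A < B < D < E < F < G < J < L < M on the vertex set. Then K (dimension 2) consists of the simplices:

  0-simplices (9): A, B, D, E, F, G, J, L, M
  1-simplices (27): AD, AE, AG, AJ, AL, AM, BD, BE, BF, BG, BJ, BL, DE, DG, DL, DM, EF, EJ, EM, FG, FJ, FL, FM, GJ, GM, JL, LM
  2-simplices (18): ADG, ADL, AEJ, AEM, AGM, AJL, BDE, BDG, BEF, BFL, BGJ, BJL, DEM, DLM, EFJ, FGJ, FGM, FLM

so the chain groups are C_0 ≅ Z^9, C_1 ≅ Z^27, C_2 ≅ Z^18.

The boundary map ∂_1: C_1 → C_0 maps an edge to its endpoints' difference, ∂[p,q] = q − p.
The 9×27 boundary matrix has rank 8 and Smith normal form diag(1,1,1,1,1,1,1,1).

Boundary ∂_2: C_2 → C_1 acts by ∂[p,q,r] = [q,r] − [p,r] + [p,q]. For instance
  ∂ADL = DL − AL + AD,
  ∂AJL = JL − AL + AJ.
This gives a 27×18 integer matrix of rank 18; reducing to Smith normal form yields diagonal entries (1,1,1,1,1,1,1,1,1,1,1,1,1,1,1,1,1,2).

Computing H_k = (kernel of ∂_k) / (image of ∂_{k+1}):

  H_0: rank C_0 − rank ∂_1 = 9 − 8 = 1, and the invariant factors of ∂_1 are all 1, so H_0 = Z.
  H_1: rank ker ∂_1 − rank ∂_2 = (27 − 8) − 18 = 1, and ∂_2 has invariant factor 2 > 1, so H_1 = Z ⊕ Z/2Z.
  H_2: rank ker ∂_2 − rank ∂_3 = (18 − 18) − 0 = 0, and there is no ∂_3, so H_2 = 0.

H_0 = Z,  H_1 = Z ⊕ Z/2Z,  H_2 = 0.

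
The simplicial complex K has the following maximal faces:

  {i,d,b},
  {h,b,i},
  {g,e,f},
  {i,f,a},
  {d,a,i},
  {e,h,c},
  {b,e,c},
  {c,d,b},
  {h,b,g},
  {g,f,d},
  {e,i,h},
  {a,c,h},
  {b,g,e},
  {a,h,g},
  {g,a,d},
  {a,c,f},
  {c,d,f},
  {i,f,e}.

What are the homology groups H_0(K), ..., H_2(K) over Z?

We work with the vertex ordering a < b < c < d < e < f < g < h < i. The simplices of K, each written with vertices in increasing order, are:

  0-simplices (9): a, b, c, d, e, f, g, h, i
  1-simplices (27): ac, ad, af, ag, ah, ai, bc, bd, be, bg, bh, bi, cd, ce, cf, ch, df, dg, di, ef, eg, eh, ei, fg, fi, gh, hi
  2-simplices (18): acf, ach, adg, adi, afi, agh, bcd, bce, bdi, beg, bgh, bhi, cdf, ceh, dfg, efg, efi, ehi

giving chain groups C_0 ≅ Z^9, C_1 ≅ Z^27, C_2 ≅ Z^18.

Boundary ∂_1: C_1 → C_0 maps an edge to its endpoints' difference, ∂[p,q] = q − p. For instance
  ∂be = e − b.
The 9×27 boundary matrix has rank 8 and Smith normal form diag(1,1,1,1,1,1,1,1).

The boundary map ∂_2: C_2 → C_1 acts by ∂[p,q,r] = [q,r] − [p,r] + [p,q]. For instance
  ∂efg = fg − eg + ef,
  ∂bce = ce − be + bc.
As a 27×18 matrix over Z this has rank 18, with invariant factors (1,1,1,1,1,1,1,1,1,1,1,1,1,1,1,1,1,2).

Computing H_k = (kernel of ∂_k) / (image of ∂_{k+1}):

  H_0: rank C_0 − rank ∂_1 = 9 − 8 = 1, and the invariant factors of ∂_1 are all 1, so H_0 = Z.
  H_1: rank ker ∂_1 − rank ∂_2 = (27 − 8) − 18 = 1, and ∂_2 has invariant factor 2 > 1, so H_1 = Z ⊕ Z/2.
  H_2: rank ker ∂_2 − rank ∂_3 = (18 − 18) − 0 = 0, and there is no ∂_3, so H_2 = 0.

As a check, the Euler characteristic is 9 − 27 + 18 = 0, which agrees with 1 − 1 + 0 = 0.

H_0 ≅ Z,  H_1 ≅ Z ⊕ Z/2,  H_2 = 0.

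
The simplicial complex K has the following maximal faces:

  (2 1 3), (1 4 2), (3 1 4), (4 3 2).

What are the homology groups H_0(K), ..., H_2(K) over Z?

We work with the vertex ordering 1 < 2 < 3 < 4. The simplices of K, each written with vertices in increasing order, are:

  0-simplices (4): [1], [2], [3], [4]
  1-simplices (6): [1,2], [1,3], [1,4], [2,3], [2,4], [3,4]
  2-simplices (4): [1,2,3], [1,2,4], [1,3,4], [2,3,4]

Hence C_0 ≅ Z^4, C_1 ≅ Z^6, C_2 ≅ Z^4.

∂_1: C_1 → C_0 sends each edge [p,q] (with p < q) to q − p.
The resulting 4×6 matrix has rank 3, and its Smith normal form has invariant factors (1,1,1).

∂_2: C_2 → C_1 sends each 2-simplex [p,q,r] to [q,r] − [p,r] + [p,q]. For instance
  ∂[2,3,4] = [3,4] − [2,4] + [2,3],
  ∂[1,2,3] = [2,3] − [1,3] + [1,2].
The 6×4 boundary matrix has rank 3 and Smith normal form diag(1,1,1).

From H_k ≅ ker(∂_k) / im(∂_{k+1}) we obtain:

  H_0: rank C_0 − rank ∂_1 = 4 − 3 = 1, and the invariant factors of ∂_1 are all 1, so H_0 ≅ Z.
  H_1: rank ker ∂_1 − rank ∂_2 = (6 − 3) − 3 = 0, and the invariant factors of ∂_2 are all 1, so H_1 ≅ 0.
  H_2: rank ker ∂_2 − rank ∂_3 = (4 − 3) − 0 = 1, and there is no ∂_3, so H_2 ≅ Z.

H_0 ≅ Z,  H_1 = 0,  H_2 ≅ Z.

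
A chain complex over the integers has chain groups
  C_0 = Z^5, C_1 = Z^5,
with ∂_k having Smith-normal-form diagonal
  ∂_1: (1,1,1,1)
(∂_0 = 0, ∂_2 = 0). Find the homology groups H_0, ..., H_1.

H_0: b_0 = 5 − 0 − 4 = 1; torsion from ∂_1 factors > 1: none. So H_0 = Z.
H_1: b_1 = 5 − 4 − 0 = 1; torsion from ∂_2 factors > 1: none. So H_1 = Z.

H_0 = Z,  H_1 = Z.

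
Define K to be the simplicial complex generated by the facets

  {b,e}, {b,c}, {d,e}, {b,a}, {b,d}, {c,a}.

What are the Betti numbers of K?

Order the vertices as a < b < c < d < e. Listing each simplex with vertices in this order, K has dimension 1 with simplices:

  0-simplices (5): a, b, c, d, e
  1-simplices (6): ab, ac, bc, bd, be, de

giving chain groups C_0 ≅ Z^5, C_1 ≅ Z^6.

The boundary map ∂_1: C_1 → C_0 maps an edge to its endpoints' difference, ∂[p,q] = q − p. For instance
  ∂ac = c − a.
The 5×6 boundary matrix has rank 4 and Smith normal form diag(1,1,1,1).

Computing H_k = (kernel of ∂_k) / (image of ∂_{k+1}):

  H_0: rank C_0 − rank ∂_1 = 5 − 4 = 1, and the invariant factors of ∂_1 are all 1, so H_0 = Z.
  H_1: rank ker ∂_1 − rank ∂_2 = (6 − 4) − 0 = 2, and there is no ∂_2, so H_1 = Z^2.

As a check, the Euler characteristic is 5 − 6 = -1, which agrees with 1 − 2 = -1.
(K is a triangulation of a wedge of 2 circles.)

Hence the Betti numbers are b_0 = 1, b_1 = 2.

b_0 = 1, b_1 = 2.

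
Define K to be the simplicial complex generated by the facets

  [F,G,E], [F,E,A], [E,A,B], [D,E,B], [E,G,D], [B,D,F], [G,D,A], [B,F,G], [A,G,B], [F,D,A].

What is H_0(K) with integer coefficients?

H_0 = Z.

K has 6 vertices, 15 edges, 10 triangles.
rank ∂_0 = 0, rank ∂_1 = 5 ⇒ b_0 = 6 − 0 − 5 = 1; all invariant factors of ∂_1 are 1 so no torsion. So H_0 = Z.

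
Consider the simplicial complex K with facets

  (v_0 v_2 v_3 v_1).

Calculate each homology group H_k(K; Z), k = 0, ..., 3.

We work with the vertex ordering v_0 < v_1 < v_2 < v_3. The simplices of K, each written with vertices in increasing order, are:

  0-simplices (4): [v_0], [v_1], [v_2], [v_3]
  1-simplices (6): [v_0,v_1], [v_0,v_2], [v_0,v_3], [v_1,v_2], [v_1,v_3], [v_2,v_3]
  2-simplices (4): [v_0,v_1,v_2], [v_0,v_1,v_3], [v_0,v_2,v_3], [v_1,v_2,v_3]
  3-simplices (1): [v_0,v_1,v_2,v_3]

Hence C_0 ≅ Z^4, C_1 ≅ Z^6, C_2 ≅ Z^4, C_3 ≅ Z^1.

The boundary map ∂_1: C_1 → C_0 is given by ∂[p,q] = [q] − [p].
The 4×6 boundary matrix has rank 3 and Smith normal form diag(1,1,1).

∂_2: C_2 → C_1 acts by ∂[p,q,r] = [q,r] − [p,r] + [p,q]. For instance
  ∂[v_0,v_1,v_3] = [v_1,v_3] − [v_0,v_3] + [v_0,v_1],
  ∂[v_1,v_2,v_3] = [v_2,v_3] − [v_1,v_3] + [v_1,v_2].
The resulting 6×4 matrix has rank 3, and its Smith normal form has invariant factors (1,1,1).

Boundary ∂_3: C_3 → C_2 sends each 3-simplex σ to the alternating sum Σ_i (−1)^i (σ with its i-th vertex removed). For instance
  ∂[v_0,v_1,v_2,v_3] = [v_1,v_2,v_3] − [v_0,v_2,v_3] + [v_0,v_1,v_3] − [v_0,v_1,v_2].
The resulting 4×1 matrix has rank 1, and its Smith normal form has invariant factors (1).

From H_k ≅ ker(∂_k) / im(∂_{k+1}) we obtain:

  H_0: rank C_0 − rank ∂_1 = 4 − 3 = 1, and the invariant factors of ∂_1 are all 1, so H_0 ≅ Z.
  H_1: rank ker ∂_1 − rank ∂_2 = (6 − 3) − 3 = 0, and the invariant factors of ∂_2 are all 1, so H_1 ≅ 0.
  H_2: rank ker ∂_2 − rank ∂_3 = (4 − 3) − 1 = 0, and the invariant factors of ∂_3 are all 1, so H_2 ≅ 0.
  H_3: rank ker ∂_3 − rank ∂_4 = (1 − 1) − 0 = 0, and there is no ∂_4, so H_3 ≅ 0.

(K is a triangulation of the 3-simplex.)

H_0 ≅ Z,  H_1 = 0,  H_2 = 0,  H_3 = 0.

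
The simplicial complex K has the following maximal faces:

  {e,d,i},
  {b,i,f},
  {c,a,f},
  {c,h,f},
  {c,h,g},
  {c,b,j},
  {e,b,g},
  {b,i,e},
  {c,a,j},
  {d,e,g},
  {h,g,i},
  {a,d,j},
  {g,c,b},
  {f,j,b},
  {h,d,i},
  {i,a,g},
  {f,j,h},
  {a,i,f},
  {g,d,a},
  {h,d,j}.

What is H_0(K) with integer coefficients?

We work with the vertex ordering a < b < c < d < e < f < g < h < i < j. The simplices of K, each written with vertices in increasing order, are:

  0-simplices (10): a, b, c, d, e, f, g, h, i, j
  1-simplices (30): ac, ad, af, ag, ai, aj, bc, be, bf, bg, bi, bj, cf, cg, ch, cj, de, dg, dh, di, dj, eg, ei, fh, fi, fj, gh, gi, hi, hj
  2-simplices (20): acf, acj, adg, adj, afi, agi, bcg, bcj, beg, bei, bfi, bfj, cfh, cgh, deg, dei, dhi, dhj, fhj, ghi

so the chain groups are C_0 ≅ Z^10, C_1 ≅ Z^30, C_2 ≅ Z^20.

The boundary map ∂_1: C_1 → C_0 maps an edge to its endpoints' difference, ∂[p,q] = q − p. For instance
  ∂de = e − d.
This gives a 10×30 integer matrix of rank 9; reducing to Smith normal form yields diagonal entries (1,1,1,1,1,1,1,1,1).

Boundary ∂_2: C_2 → C_1 sends each 2-simplex [p,q,r] to [q,r] − [p,r] + [p,q]. For instance
  ∂cfh = fh − ch + cf,
  ∂acf = cf − af + ac.
The resulting 30×20 matrix has rank 20, and its Smith normal form has invariant factors (1,1,1,1,1,1,1,1,1,1,1,1,1,1,1,1,1,1,1,2).

Computing H_k = (kernel of ∂_k) / (image of ∂_{k+1}):

  H_0: rank C_0 − rank ∂_1 = 10 − 9 = 1, and the invariant factors of ∂_1 are all 1, so H_0 ≅ Z.

(K is a triangulation of the Klein bottle.)

H_0 ≅ Z.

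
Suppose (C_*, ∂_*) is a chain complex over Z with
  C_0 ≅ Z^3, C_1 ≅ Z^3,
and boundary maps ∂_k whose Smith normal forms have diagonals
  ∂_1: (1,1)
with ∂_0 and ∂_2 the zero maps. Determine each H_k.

H_0 ≅ Z,  H_1 ≅ Z.

H_0: b_0 = 3 − 0 − 2 = 1; torsion from ∂_1 factors > 1: none. So H_0 ≅ Z.
H_1: b_1 = 3 − 2 − 0 = 1; torsion from ∂_2 factors > 1: none. So H_1 ≅ Z.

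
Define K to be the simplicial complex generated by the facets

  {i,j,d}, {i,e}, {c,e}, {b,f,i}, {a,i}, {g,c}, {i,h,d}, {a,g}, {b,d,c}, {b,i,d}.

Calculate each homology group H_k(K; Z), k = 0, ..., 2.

H_0 ≅ Z,  H_1 ≅ Z^2,  H_2 = 0.

Fix the vertex order a < b < c < d < e < f < g < h < i < j and write every simplex with vertices in increasing order. Then dim K = 2 and the simplices of K are:

  0-simplices (10): a, b, c, d, e, f, g, h, i, j
  1-simplices (16): ag, ai, bc, bd, bf, bi, cd, ce, cg, dh, di, dj, ei, fi, hi, ij
  2-simplices (5): bcd, bdi, bfi, dhi, dij

Hence C_0 ≅ Z^10, C_1 ≅ Z^16, C_2 ≅ Z^5.

The boundary map ∂_1: C_1 → C_0 is given by ∂[p,q] = [q] − [p].
As a 10×16 matrix over Z this has rank 9, with invariant factors (1,1,1,1,1,1,1,1,1).

The boundary map ∂_2: C_2 → C_1 acts by ∂[p,q,r] = [q,r] − [p,r] + [p,q]. For instance
  ∂bcd = cd − bd + bc,
  ∂bfi = fi − bi + bf.
This gives a 16×5 integer matrix of rank 5; reducing to Smith normal form yields diagonal entries (1,1,1,1,1).

Reading off H_k = ker ∂_k / im ∂_{k+1}:

  H_0: rank C_0 − rank ∂_1 = 10 − 9 = 1, and the invariant factors of ∂_1 are all 1, so H_0 = Z.
  H_1: rank ker ∂_1 − rank ∂_2 = (16 − 9) − 5 = 2, and the invariant factors of ∂_2 are all 1, so H_1 = Z^2.
  H_2: rank ker ∂_2 − rank ∂_3 = (5 − 5) − 0 = 0, and there is no ∂_3, so H_2 = 0.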